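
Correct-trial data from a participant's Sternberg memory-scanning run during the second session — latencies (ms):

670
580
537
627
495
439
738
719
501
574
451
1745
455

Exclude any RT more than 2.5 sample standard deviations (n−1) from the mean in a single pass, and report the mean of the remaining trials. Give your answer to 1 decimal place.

565.5 ms

n = 13, ΣRT = 8531, M = 656.231
Σ(x−M)² = 1403772.31; s = √(1403772.31/12) = 342.025
Cutoffs: 656.231 ± 2.5·342.025 → [-198.8, 1511.3]
Outside: 1745 → excluded.
Retained (n=12): Σ = 6786, mean = 6786/12 = 565.500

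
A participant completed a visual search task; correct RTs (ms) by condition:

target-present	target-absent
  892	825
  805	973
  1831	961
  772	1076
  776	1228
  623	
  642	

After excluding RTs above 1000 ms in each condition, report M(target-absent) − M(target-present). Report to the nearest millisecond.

168 ms

target-present: exclude 1831
target-absent: exclude 1076, 1228
M(target-present) = 4510/6 = 751.667
M(target-absent) = 2759/3 = 919.667
Difference = 919.667 − 751.667 = 168.000 ms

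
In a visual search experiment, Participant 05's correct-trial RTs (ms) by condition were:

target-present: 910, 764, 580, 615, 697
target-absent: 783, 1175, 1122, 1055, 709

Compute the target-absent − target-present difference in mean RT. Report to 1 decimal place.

255.6 ms

M(target-present) = 3566/5 = 713.200
M(target-absent) = 4844/5 = 968.800
Difference = 968.800 − 713.200 = 255.600 ms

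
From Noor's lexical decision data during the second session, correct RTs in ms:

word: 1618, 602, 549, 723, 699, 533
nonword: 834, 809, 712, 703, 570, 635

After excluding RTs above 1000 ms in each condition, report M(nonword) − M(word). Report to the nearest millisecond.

word: exclude 1618
M(word) = 3106/5 = 621.200
M(nonword) = 4263/6 = 710.500
Difference = 710.500 − 621.200 = 89.300 ms

89 ms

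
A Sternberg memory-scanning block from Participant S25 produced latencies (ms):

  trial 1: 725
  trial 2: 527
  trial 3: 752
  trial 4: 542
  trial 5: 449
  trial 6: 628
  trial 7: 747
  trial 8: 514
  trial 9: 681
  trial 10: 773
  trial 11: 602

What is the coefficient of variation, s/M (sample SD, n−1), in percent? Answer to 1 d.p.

n = 11, Σ = 6940, M = 630.9091
Σ(x−M)² = 125996.909; s = √(125996.909/10) = 112.2483
CV = 112.2483 / 630.9091 = 0.17792 = 17.792%

17.8%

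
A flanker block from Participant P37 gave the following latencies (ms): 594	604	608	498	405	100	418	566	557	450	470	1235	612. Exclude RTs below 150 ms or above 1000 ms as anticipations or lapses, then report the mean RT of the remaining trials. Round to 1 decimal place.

525.6 ms

Excluded: 100, 1235
Retained (n=11): Σ = 5782
Mean = 5782/11 = 525.6364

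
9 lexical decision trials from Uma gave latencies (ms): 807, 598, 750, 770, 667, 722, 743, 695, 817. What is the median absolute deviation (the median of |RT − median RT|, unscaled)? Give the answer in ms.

48 ms

Sorted: 598, 667, 695, 722, 743, 750, 770, 807, 817 → median = 743
|x − 743|: 64, 145, 7, 27, 76, 21, 0, 48, 74
Sorted deviations: 0, 7, 21, 27, 48, 64, 74, 76, 145 → MAD = 48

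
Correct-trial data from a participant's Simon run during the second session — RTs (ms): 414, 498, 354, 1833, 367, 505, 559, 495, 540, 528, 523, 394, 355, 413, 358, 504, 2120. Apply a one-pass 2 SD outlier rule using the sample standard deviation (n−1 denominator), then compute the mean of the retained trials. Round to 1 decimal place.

n = 17, ΣRT = 10760, M = 632.941
Σ(x−M)² = 4213700.94; s = √(4213700.94/16) = 513.183
Cutoffs: 632.941 ± 2·513.183 → [-393.4, 1659.3]
Outside: 1833, 2120 → excluded.
Retained (n=15): Σ = 6807, mean = 6807/15 = 453.800

453.8 ms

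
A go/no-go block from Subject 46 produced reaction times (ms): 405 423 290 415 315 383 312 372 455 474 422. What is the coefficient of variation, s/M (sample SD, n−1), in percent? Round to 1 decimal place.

n = 11, Σ = 4266, M = 387.8182
Σ(x−M)² = 36273.636; s = √(36273.636/10) = 60.2276
CV = 60.2276 / 387.8182 = 0.15530 = 15.530%

15.5%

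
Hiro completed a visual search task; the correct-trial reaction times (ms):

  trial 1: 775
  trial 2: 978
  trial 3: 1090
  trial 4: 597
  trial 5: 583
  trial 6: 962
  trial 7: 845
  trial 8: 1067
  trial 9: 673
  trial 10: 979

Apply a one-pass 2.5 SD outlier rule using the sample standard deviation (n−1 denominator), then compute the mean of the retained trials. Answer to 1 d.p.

n = 10, ΣRT = 8549, M = 854.900
Σ(x−M)² = 322294.90; s = √(322294.90/9) = 189.237
Cutoffs: 854.900 ± 2.5·189.237 → [381.8, 1328.0]
No RTs fall outside the cutoffs; all 10 retained. Mean = 8549/10 = 854.900

854.9 ms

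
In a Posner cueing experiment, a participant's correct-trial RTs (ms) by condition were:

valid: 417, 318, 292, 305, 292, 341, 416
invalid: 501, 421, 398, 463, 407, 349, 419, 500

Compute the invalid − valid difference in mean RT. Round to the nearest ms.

92 ms

M(valid) = 2381/7 = 340.143
M(invalid) = 3458/8 = 432.250
Difference = 432.250 − 340.143 = 92.107 ms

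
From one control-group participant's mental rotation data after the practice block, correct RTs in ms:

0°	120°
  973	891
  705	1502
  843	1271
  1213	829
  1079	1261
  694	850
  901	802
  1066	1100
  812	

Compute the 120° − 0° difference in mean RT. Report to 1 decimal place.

142.6 ms

M(0°) = 8286/9 = 920.667
M(120°) = 8506/8 = 1063.250
Difference = 1063.250 − 920.667 = 142.583 ms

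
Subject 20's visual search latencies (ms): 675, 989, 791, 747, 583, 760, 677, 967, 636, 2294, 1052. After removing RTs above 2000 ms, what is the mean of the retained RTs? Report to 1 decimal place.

Excluded: 2294
Retained (n=10): Σ = 7877
Mean = 7877/10 = 787.7000

787.7 ms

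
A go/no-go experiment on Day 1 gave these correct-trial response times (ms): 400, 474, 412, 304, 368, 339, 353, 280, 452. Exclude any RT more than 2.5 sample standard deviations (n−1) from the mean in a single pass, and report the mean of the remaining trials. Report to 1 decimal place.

375.8 ms

n = 9, ΣRT = 3382, M = 375.778
Σ(x−M)² = 33613.56; s = √(33613.56/8) = 64.820
Cutoffs: 375.778 ± 2.5·64.820 → [213.7, 537.8]
No RTs fall outside the cutoffs; all 9 retained. Mean = 3382/9 = 375.778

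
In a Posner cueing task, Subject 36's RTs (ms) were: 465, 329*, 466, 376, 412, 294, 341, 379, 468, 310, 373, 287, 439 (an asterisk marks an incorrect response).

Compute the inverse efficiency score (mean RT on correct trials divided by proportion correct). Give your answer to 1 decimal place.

416.2 ms

Correct trials (n=12): 465, 466, 376, 412, 294, 341, 379, 468, 310, 373, 287, 439
Mean correct RT = 4610/12 = 384.1667 ms
Proportion correct = 12/13
IES = 384.1667 / (12/13) = 416.181 ms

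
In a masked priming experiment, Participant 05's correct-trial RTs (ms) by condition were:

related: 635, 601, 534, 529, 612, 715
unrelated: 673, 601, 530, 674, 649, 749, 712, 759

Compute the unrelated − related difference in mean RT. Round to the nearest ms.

64 ms

M(related) = 3626/6 = 604.333
M(unrelated) = 5347/8 = 668.375
Difference = 668.375 − 604.333 = 64.042 ms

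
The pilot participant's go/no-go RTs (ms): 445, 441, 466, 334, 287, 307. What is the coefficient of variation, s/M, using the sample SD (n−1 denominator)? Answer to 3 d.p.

0.209

n = 6, Σ = 2280, M = 380.0000
Σ(x−M)² = 31436.000; s = √(31436.000/5) = 79.2919
CV = 79.2919 / 380.0000 = 0.20866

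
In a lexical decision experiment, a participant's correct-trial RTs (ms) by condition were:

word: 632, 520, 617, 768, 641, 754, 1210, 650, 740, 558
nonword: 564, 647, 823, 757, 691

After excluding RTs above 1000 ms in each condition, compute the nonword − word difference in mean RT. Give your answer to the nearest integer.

43 ms

word: exclude 1210
M(word) = 5880/9 = 653.333
M(nonword) = 3482/5 = 696.400
Difference = 696.400 − 653.333 = 43.067 ms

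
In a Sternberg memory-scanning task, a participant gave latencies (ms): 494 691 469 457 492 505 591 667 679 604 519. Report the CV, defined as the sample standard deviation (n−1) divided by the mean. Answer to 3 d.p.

0.158

n = 11, Σ = 6168, M = 560.7273
Σ(x−M)² = 78238.182; s = √(78238.182/10) = 88.4523
CV = 88.4523 / 560.7273 = 0.15775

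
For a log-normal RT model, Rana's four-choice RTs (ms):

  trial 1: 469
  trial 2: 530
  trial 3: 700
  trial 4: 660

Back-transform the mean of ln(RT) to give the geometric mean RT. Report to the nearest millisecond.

582 ms

ln(RT): 6.1506, 6.2729, 6.5511, 6.4922
Mean ln(RT) = 25.4668/4 = 6.36670
Geometric mean = exp(6.36670) = 582.13 ms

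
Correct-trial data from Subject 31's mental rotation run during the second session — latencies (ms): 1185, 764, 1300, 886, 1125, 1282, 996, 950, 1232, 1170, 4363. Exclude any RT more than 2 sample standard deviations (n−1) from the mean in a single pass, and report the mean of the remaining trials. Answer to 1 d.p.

1089.0 ms

n = 11, ΣRT = 15253, M = 1386.636
Σ(x−M)² = 10038710.55; s = √(10038710.55/10) = 1001.934
Cutoffs: 1386.636 ± 2·1001.934 → [-617.2, 3390.5]
Outside: 4363 → excluded.
Retained (n=10): Σ = 10890, mean = 10890/10 = 1089.000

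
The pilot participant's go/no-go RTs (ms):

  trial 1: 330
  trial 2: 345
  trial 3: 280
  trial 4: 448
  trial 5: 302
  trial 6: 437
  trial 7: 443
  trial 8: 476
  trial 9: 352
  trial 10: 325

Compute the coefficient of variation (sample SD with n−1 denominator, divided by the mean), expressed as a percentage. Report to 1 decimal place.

18.8%

n = 10, Σ = 3738, M = 373.8000
Σ(x−M)² = 44291.600; s = √(44291.600/9) = 70.1519
CV = 70.1519 / 373.8000 = 0.18767 = 18.767%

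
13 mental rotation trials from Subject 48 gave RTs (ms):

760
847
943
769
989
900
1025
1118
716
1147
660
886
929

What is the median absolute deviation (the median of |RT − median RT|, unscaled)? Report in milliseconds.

125 ms

Sorted: 660, 716, 760, 769, 847, 886, 900, 929, 943, 989, 1025, 1118, 1147 → median = 900
|x − 900|: 140, 53, 43, 131, 89, 0, 125, 218, 184, 247, 240, 14, 29
Sorted deviations: 0, 14, 29, 43, 53, 89, 125, 131, 140, 184, 218, 240, 247 → MAD = 125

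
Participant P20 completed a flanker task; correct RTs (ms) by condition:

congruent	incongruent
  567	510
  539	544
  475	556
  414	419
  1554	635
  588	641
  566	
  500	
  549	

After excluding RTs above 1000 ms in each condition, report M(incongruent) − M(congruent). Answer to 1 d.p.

congruent: exclude 1554
M(congruent) = 4198/8 = 524.750
M(incongruent) = 3305/6 = 550.833
Difference = 550.833 − 524.750 = 26.083 ms

26.1 ms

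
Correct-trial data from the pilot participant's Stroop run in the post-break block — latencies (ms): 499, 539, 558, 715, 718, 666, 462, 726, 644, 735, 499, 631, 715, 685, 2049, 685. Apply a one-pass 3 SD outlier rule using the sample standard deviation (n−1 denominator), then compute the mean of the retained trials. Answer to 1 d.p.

n = 16, ΣRT = 11526, M = 720.375
Σ(x−M)² = 2008867.75; s = √(2008867.75/15) = 365.957
Cutoffs: 720.375 ± 3·365.957 → [-377.5, 1818.2]
Outside: 2049 → excluded.
Retained (n=15): Σ = 9477, mean = 9477/15 = 631.800

631.8 ms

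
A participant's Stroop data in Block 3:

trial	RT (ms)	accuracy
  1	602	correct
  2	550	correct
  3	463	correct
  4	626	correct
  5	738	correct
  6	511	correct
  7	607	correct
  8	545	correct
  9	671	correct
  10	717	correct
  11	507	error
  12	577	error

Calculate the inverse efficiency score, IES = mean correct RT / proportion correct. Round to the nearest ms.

724 ms

Correct trials (n=10): 602, 550, 463, 626, 738, 511, 607, 545, 671, 717
Mean correct RT = 6030/10 = 603.0000 ms
Proportion correct = 10/12
IES = 603.0000 / (10/12) = 723.600 ms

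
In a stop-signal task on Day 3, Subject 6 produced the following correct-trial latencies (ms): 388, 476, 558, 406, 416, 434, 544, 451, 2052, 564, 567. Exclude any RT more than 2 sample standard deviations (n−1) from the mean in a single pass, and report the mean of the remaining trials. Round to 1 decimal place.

n = 11, ΣRT = 6856, M = 623.273
Σ(x−M)² = 2291200.18; s = √(2291200.18/10) = 478.665
Cutoffs: 623.273 ± 2·478.665 → [-334.1, 1580.6]
Outside: 2052 → excluded.
Retained (n=10): Σ = 4804, mean = 4804/10 = 480.400

480.4 ms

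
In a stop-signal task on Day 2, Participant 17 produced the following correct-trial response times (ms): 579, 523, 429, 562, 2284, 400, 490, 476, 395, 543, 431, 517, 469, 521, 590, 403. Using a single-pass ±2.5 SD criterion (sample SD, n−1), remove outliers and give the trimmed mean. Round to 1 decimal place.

488.5 ms

n = 16, ΣRT = 9612, M = 600.750
Σ(x−M)² = 3083413.00; s = √(3083413.00/15) = 453.388
Cutoffs: 600.750 ± 2.5·453.388 → [-532.7, 1734.2]
Outside: 2284 → excluded.
Retained (n=15): Σ = 7328, mean = 7328/15 = 488.533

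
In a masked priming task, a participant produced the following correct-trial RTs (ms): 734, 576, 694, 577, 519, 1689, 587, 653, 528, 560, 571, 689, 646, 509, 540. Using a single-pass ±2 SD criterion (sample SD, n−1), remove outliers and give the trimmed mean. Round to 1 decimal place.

598.8 ms

n = 15, ΣRT = 10072, M = 671.467
Σ(x−M)² = 1176287.73; s = √(1176287.73/14) = 289.863
Cutoffs: 671.467 ± 2·289.863 → [91.7, 1251.2]
Outside: 1689 → excluded.
Retained (n=14): Σ = 8383, mean = 8383/14 = 598.786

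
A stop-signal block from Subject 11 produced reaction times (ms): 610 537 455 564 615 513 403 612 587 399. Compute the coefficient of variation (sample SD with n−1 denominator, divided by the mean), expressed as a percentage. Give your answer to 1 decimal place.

15.9%

n = 10, Σ = 5295, M = 529.5000
Σ(x−M)² = 64004.500; s = √(64004.500/9) = 84.3304
CV = 84.3304 / 529.5000 = 0.15926 = 15.926%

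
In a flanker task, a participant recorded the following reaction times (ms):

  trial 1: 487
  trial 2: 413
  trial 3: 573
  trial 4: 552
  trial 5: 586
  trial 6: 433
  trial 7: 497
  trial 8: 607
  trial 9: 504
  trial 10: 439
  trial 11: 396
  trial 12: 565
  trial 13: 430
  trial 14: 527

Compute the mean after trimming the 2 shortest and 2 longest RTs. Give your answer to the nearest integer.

Sorted: 396, 413, 430, 433, 439, 487, 497, 504, 527, 552, 565, 573, 586, 607
Drop lowest 2 (396, 413) and highest 2 (586, 607)
Remaining (n=10): Σ = 5007, mean = 5007/10 = 500.700

501 ms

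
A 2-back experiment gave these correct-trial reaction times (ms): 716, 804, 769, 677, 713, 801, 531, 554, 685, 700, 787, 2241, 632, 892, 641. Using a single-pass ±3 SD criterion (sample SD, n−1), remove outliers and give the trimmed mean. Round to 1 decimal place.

n = 15, ΣRT = 12143, M = 809.533
Σ(x−M)² = 2324089.73; s = √(2324089.73/14) = 407.439
Cutoffs: 809.533 ± 3·407.439 → [-412.8, 2031.8]
Outside: 2241 → excluded.
Retained (n=14): Σ = 9902, mean = 9902/14 = 707.286

707.3 ms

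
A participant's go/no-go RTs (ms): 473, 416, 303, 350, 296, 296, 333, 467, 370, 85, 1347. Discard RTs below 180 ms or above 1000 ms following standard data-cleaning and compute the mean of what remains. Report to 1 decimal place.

Excluded: 85, 1347
Retained (n=9): Σ = 3304
Mean = 3304/9 = 367.1111

367.1 ms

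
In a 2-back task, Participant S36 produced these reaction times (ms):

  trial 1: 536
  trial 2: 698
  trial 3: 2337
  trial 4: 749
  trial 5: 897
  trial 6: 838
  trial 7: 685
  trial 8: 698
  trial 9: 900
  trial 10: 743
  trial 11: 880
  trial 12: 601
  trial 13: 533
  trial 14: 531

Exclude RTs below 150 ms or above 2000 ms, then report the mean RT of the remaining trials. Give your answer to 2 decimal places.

714.54 ms

Excluded: 2337
Retained (n=13): Σ = 9289
Mean = 9289/13 = 714.5385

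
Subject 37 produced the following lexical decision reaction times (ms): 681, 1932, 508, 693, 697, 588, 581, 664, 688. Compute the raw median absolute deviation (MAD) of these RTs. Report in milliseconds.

17 ms

Sorted: 508, 581, 588, 664, 681, 688, 693, 697, 1932 → median = 681
|x − 681|: 0, 1251, 173, 12, 16, 93, 100, 17, 7
Sorted deviations: 0, 7, 12, 16, 17, 93, 100, 173, 1251 → MAD = 17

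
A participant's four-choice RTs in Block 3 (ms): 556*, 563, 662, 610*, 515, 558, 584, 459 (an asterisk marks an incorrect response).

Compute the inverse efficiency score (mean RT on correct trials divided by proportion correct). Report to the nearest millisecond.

742 ms

Correct trials (n=6): 563, 662, 515, 558, 584, 459
Mean correct RT = 3341/6 = 556.8333 ms
Proportion correct = 6/8
IES = 556.8333 / (6/8) = 742.444 ms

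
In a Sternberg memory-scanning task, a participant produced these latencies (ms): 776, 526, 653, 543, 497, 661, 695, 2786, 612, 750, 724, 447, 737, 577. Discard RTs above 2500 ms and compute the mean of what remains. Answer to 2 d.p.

630.62 ms

Excluded: 2786
Retained (n=13): Σ = 8198
Mean = 8198/13 = 630.6154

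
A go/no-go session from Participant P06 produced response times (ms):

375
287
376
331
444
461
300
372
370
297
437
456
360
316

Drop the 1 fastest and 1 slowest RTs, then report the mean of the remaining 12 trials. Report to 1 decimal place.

369.5 ms

Sorted: 287, 297, 300, 316, 331, 360, 370, 372, 375, 376, 437, 444, 456, 461
Drop lowest 1 (287) and highest 1 (461)
Remaining (n=12): Σ = 4434, mean = 4434/12 = 369.500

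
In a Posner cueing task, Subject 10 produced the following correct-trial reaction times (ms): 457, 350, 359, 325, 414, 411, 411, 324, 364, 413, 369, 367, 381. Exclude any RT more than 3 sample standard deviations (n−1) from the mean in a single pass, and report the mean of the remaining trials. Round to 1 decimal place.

380.4 ms

n = 13, ΣRT = 4945, M = 380.385
Σ(x−M)² = 18143.08; s = √(18143.08/12) = 38.883
Cutoffs: 380.385 ± 3·38.883 → [263.7, 497.0]
No RTs fall outside the cutoffs; all 13 retained. Mean = 4945/13 = 380.385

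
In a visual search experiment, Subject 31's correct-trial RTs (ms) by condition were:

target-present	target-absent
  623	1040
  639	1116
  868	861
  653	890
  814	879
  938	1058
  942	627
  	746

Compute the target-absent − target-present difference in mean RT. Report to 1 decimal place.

119.7 ms

M(target-present) = 5477/7 = 782.429
M(target-absent) = 7217/8 = 902.125
Difference = 902.125 − 782.429 = 119.696 ms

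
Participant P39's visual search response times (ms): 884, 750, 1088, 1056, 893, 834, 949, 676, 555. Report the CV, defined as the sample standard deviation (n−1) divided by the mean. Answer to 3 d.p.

0.203

n = 9, Σ = 7685, M = 853.8889
Σ(x−M)² = 239306.889; s = √(239306.889/8) = 172.9548
CV = 172.9548 / 853.8889 = 0.20255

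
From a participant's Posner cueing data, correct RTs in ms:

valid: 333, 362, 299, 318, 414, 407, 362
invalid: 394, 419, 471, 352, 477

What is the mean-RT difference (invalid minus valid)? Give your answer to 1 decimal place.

66.2 ms

M(valid) = 2495/7 = 356.429
M(invalid) = 2113/5 = 422.600
Difference = 422.600 − 356.429 = 66.171 ms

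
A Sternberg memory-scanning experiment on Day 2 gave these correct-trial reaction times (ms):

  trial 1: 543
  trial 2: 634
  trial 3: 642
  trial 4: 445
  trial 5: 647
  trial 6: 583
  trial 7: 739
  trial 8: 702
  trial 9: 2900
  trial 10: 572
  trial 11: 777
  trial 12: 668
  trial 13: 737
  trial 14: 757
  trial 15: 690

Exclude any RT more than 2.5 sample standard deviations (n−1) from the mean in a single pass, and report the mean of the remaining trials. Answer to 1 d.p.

n = 15, ΣRT = 12036, M = 802.400
Σ(x−M)² = 4826185.60; s = √(4826185.60/14) = 587.135
Cutoffs: 802.400 ± 2.5·587.135 → [-665.4, 2270.2]
Outside: 2900 → excluded.
Retained (n=14): Σ = 9136, mean = 9136/14 = 652.571

652.6 ms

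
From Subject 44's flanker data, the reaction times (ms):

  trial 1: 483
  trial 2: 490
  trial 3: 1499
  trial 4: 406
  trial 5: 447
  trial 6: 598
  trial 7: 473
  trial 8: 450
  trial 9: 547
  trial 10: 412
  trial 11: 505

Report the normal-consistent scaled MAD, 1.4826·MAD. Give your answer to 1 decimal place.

Sorted: 406, 412, 447, 450, 473, 483, 490, 505, 547, 598, 1499 → median = 483
|x − 483| sorted: 0, 7, 10, 22, 33, 36, 64, 71, 77, 115, 1016 → MAD = 36
Robust SD ≈ 1.4826 × 36 = 53.374

53.4 ms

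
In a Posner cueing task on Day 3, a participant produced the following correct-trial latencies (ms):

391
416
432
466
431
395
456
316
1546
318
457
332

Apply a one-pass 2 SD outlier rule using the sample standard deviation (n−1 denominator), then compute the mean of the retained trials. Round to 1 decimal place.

400.9 ms

n = 12, ΣRT = 5956, M = 496.333
Σ(x−M)² = 1233446.67; s = √(1233446.67/11) = 334.860
Cutoffs: 496.333 ± 2·334.860 → [-173.4, 1166.1]
Outside: 1546 → excluded.
Retained (n=11): Σ = 4410, mean = 4410/11 = 400.909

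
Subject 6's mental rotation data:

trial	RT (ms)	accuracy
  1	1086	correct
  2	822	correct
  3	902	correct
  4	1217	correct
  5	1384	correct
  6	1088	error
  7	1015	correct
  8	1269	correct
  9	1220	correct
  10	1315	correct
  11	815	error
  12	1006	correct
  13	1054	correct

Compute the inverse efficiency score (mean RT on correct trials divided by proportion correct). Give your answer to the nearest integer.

1320 ms

Correct trials (n=11): 1086, 822, 902, 1217, 1384, 1015, 1269, 1220, 1315, 1006, 1054
Mean correct RT = 12290/11 = 1117.2727 ms
Proportion correct = 11/13
IES = 1117.2727 / (11/13) = 1320.413 ms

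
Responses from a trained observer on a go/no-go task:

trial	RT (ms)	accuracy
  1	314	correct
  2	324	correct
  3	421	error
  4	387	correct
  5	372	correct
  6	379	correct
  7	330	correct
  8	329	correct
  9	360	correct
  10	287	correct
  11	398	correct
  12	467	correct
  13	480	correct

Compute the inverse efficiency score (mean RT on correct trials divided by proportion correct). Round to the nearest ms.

400 ms

Correct trials (n=12): 314, 324, 387, 372, 379, 330, 329, 360, 287, 398, 467, 480
Mean correct RT = 4427/12 = 368.9167 ms
Proportion correct = 12/13
IES = 368.9167 / (12/13) = 399.660 ms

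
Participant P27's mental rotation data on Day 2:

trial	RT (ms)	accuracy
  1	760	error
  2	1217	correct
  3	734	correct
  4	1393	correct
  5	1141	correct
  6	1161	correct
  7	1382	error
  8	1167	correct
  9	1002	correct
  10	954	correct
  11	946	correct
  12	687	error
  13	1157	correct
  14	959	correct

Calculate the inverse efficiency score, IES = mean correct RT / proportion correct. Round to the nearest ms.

Correct trials (n=11): 1217, 734, 1393, 1141, 1161, 1167, 1002, 954, 946, 1157, 959
Mean correct RT = 11831/11 = 1075.5455 ms
Proportion correct = 11/14
IES = 1075.5455 / (11/14) = 1368.876 ms

1369 ms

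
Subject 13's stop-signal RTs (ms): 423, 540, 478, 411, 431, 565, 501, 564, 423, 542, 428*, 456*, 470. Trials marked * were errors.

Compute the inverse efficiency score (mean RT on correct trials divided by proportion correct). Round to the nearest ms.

575 ms

Correct trials (n=11): 423, 540, 478, 411, 431, 565, 501, 564, 423, 542, 470
Mean correct RT = 5348/11 = 486.1818 ms
Proportion correct = 11/13
IES = 486.1818 / (11/13) = 574.579 ms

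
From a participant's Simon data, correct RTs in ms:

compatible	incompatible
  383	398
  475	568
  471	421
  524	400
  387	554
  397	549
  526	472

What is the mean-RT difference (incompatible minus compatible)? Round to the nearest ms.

M(compatible) = 3163/7 = 451.857
M(incompatible) = 3362/7 = 480.286
Difference = 480.286 − 451.857 = 28.429 ms

28 ms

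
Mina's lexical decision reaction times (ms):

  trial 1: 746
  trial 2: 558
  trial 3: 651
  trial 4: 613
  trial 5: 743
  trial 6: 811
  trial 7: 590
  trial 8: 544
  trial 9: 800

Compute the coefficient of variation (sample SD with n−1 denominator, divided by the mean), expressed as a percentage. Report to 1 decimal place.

n = 9, Σ = 6056, M = 672.8889
Σ(x−M)² = 86240.889; s = √(86240.889/8) = 103.8273
CV = 103.8273 / 672.8889 = 0.15430 = 15.430%

15.4%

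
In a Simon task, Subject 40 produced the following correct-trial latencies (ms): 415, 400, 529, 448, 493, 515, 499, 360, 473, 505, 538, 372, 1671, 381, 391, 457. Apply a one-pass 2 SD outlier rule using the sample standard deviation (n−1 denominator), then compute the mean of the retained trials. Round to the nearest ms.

452 ms

n = 16, ΣRT = 8447, M = 527.938
Σ(x−M)² = 1445870.94; s = √(1445870.94/15) = 310.470
Cutoffs: 527.938 ± 2·310.470 → [-93.0, 1148.9]
Outside: 1671 → excluded.
Retained (n=15): Σ = 6776, mean = 6776/15 = 451.733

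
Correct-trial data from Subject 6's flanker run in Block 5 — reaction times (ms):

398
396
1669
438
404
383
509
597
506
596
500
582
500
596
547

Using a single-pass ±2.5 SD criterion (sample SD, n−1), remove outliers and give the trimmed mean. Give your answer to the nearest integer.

497 ms

n = 15, ΣRT = 8621, M = 574.733
Σ(x−M)² = 1367644.93; s = √(1367644.93/14) = 312.552
Cutoffs: 574.733 ± 2.5·312.552 → [-206.6, 1356.1]
Outside: 1669 → excluded.
Retained (n=14): Σ = 6952, mean = 6952/14 = 496.571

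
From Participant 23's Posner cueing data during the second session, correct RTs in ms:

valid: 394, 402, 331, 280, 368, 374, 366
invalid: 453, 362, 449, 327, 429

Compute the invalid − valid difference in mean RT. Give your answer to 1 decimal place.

M(valid) = 2515/7 = 359.286
M(invalid) = 2020/5 = 404.000
Difference = 404.000 − 359.286 = 44.714 ms

44.7 ms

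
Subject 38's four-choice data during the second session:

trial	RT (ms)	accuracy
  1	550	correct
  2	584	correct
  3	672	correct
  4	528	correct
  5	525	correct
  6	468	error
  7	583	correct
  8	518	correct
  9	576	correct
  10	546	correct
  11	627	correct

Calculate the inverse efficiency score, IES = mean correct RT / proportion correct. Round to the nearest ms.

628 ms

Correct trials (n=10): 550, 584, 672, 528, 525, 583, 518, 576, 546, 627
Mean correct RT = 5709/10 = 570.9000 ms
Proportion correct = 10/11
IES = 570.9000 / (10/11) = 627.990 ms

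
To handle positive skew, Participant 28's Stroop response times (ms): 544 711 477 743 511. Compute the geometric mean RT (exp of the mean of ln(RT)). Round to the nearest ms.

ln(RT): 6.2989, 6.5667, 6.1675, 6.6107, 6.2364
Mean ln(RT) = 31.8802/5 = 6.37604
Geometric mean = exp(6.37604) = 587.60 ms

588 ms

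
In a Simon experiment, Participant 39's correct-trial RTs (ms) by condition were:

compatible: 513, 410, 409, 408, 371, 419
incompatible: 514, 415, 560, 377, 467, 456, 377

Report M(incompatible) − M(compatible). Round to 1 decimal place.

M(compatible) = 2530/6 = 421.667
M(incompatible) = 3166/7 = 452.286
Difference = 452.286 − 421.667 = 30.619 ms

30.6 ms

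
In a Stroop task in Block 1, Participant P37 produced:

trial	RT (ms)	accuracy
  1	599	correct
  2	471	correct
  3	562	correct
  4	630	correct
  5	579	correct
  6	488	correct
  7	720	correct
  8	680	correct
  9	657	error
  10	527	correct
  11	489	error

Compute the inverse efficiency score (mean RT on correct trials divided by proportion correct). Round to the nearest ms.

Correct trials (n=9): 599, 471, 562, 630, 579, 488, 720, 680, 527
Mean correct RT = 5256/9 = 584.0000 ms
Proportion correct = 9/11
IES = 584.0000 / (9/11) = 713.778 ms

714 ms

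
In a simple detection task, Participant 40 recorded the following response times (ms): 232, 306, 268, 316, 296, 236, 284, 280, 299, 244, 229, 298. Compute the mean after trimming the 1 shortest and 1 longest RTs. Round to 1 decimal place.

274.3 ms

Sorted: 229, 232, 236, 244, 268, 280, 284, 296, 298, 299, 306, 316
Drop lowest 1 (229) and highest 1 (316)
Remaining (n=10): Σ = 2743, mean = 2743/10 = 274.300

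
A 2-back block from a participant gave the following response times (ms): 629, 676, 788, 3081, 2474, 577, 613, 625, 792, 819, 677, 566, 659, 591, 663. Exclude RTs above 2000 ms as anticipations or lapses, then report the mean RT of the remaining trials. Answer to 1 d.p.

667.3 ms

Excluded: 2474, 3081
Retained (n=13): Σ = 8675
Mean = 8675/13 = 667.3077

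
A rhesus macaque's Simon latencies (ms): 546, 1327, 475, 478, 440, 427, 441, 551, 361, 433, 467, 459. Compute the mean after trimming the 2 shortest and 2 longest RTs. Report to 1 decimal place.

Sorted: 361, 427, 433, 440, 441, 459, 467, 475, 478, 546, 551, 1327
Drop lowest 2 (361, 427) and highest 2 (551, 1327)
Remaining (n=8): Σ = 3739, mean = 3739/8 = 467.375

467.4 ms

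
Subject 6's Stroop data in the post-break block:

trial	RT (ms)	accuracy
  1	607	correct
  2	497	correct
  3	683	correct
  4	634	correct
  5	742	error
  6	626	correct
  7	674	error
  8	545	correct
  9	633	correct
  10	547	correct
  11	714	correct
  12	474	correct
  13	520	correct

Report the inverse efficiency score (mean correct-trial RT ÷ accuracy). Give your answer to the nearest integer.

Correct trials (n=11): 607, 497, 683, 634, 626, 545, 633, 547, 714, 474, 520
Mean correct RT = 6480/11 = 589.0909 ms
Proportion correct = 11/13
IES = 589.0909 / (11/13) = 696.198 ms

696 ms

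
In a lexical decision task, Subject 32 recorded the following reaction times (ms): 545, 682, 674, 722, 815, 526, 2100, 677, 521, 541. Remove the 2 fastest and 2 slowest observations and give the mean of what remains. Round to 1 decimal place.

640.2 ms

Sorted: 521, 526, 541, 545, 674, 677, 682, 722, 815, 2100
Drop lowest 2 (521, 526) and highest 2 (815, 2100)
Remaining (n=6): Σ = 3841, mean = 3841/6 = 640.167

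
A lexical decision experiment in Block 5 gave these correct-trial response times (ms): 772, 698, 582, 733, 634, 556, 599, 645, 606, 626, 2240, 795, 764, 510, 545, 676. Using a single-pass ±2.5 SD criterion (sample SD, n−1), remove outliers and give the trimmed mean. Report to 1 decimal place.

n = 16, ΣRT = 11981, M = 748.812
Σ(x−M)² = 2480130.44; s = √(2480130.44/15) = 406.623
Cutoffs: 748.812 ± 2.5·406.623 → [-267.7, 1765.4]
Outside: 2240 → excluded.
Retained (n=15): Σ = 9741, mean = 9741/15 = 649.400

649.4 ms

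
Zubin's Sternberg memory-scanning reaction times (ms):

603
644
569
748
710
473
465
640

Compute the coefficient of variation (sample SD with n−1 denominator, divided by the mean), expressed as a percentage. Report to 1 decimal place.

16.8%

n = 8, Σ = 4852, M = 606.5000
Σ(x−M)² = 72526.000; s = √(72526.000/7) = 101.7883
CV = 101.7883 / 606.5000 = 0.16783 = 16.783%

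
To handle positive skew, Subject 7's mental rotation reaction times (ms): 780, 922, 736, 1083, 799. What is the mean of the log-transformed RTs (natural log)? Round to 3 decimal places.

6.752

ln(RT): 6.6593, 6.8265, 6.6012, 6.9875, 6.6834
Σ ln(RT) = 33.7579
Mean = 33.7579/5 = 6.75158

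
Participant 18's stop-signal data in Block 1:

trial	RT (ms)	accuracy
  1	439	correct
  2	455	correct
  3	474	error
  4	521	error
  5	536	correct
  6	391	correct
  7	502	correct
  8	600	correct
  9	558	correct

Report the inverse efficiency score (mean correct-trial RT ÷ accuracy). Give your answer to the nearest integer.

Correct trials (n=7): 439, 455, 536, 391, 502, 600, 558
Mean correct RT = 3481/7 = 497.2857 ms
Proportion correct = 7/9
IES = 497.2857 / (7/9) = 639.367 ms

639 ms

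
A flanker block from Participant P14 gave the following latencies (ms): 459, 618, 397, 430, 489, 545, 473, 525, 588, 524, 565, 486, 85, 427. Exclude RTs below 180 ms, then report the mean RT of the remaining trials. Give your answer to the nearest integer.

502 ms

Excluded: 85
Retained (n=13): Σ = 6526
Mean = 6526/13 = 502.0000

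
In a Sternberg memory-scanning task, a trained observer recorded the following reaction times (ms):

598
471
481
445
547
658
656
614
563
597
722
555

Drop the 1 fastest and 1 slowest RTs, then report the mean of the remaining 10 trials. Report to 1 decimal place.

Sorted: 445, 471, 481, 547, 555, 563, 597, 598, 614, 656, 658, 722
Drop lowest 1 (445) and highest 1 (722)
Remaining (n=10): Σ = 5740, mean = 5740/10 = 574.000

574.0 ms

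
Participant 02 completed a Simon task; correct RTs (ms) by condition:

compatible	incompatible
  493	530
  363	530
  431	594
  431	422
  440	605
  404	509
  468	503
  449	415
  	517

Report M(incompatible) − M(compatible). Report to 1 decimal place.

M(compatible) = 3479/8 = 434.875
M(incompatible) = 4625/9 = 513.889
Difference = 513.889 − 434.875 = 79.014 ms

79.0 ms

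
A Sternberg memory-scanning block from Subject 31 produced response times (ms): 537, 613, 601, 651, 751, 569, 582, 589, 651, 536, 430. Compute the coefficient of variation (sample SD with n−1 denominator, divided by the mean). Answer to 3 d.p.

0.137

n = 11, Σ = 6510, M = 591.8182
Σ(x−M)² = 65807.636; s = √(65807.636/10) = 81.1219
CV = 81.1219 / 591.8182 = 0.13707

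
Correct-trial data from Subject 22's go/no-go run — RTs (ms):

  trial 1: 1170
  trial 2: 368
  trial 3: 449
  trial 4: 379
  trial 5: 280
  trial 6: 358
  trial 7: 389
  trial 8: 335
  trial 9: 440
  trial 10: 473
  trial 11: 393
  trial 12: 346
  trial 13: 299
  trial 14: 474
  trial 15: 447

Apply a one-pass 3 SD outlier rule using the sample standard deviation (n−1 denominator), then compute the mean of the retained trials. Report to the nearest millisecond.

n = 15, ΣRT = 6600, M = 440.000
Σ(x−M)² = 621056.00; s = √(621056.00/14) = 210.621
Cutoffs: 440.000 ± 3·210.621 → [-191.9, 1071.9]
Outside: 1170 → excluded.
Retained (n=14): Σ = 5430, mean = 5430/14 = 387.857

388 ms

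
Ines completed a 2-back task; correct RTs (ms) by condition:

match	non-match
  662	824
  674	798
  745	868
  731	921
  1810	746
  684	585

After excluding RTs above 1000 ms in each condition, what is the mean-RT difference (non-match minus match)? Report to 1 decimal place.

91.1 ms

match: exclude 1810
M(match) = 3496/5 = 699.200
M(non-match) = 4742/6 = 790.333
Difference = 790.333 − 699.200 = 91.133 ms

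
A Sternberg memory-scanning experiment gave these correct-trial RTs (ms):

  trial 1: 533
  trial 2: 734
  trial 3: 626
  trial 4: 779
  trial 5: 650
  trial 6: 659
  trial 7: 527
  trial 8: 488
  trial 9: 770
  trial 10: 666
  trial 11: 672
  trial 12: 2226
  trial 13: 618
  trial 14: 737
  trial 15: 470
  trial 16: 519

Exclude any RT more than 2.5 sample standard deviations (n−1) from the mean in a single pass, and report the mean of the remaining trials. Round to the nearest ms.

n = 16, ΣRT = 11674, M = 729.625
Σ(x−M)² = 2535043.75; s = √(2535043.75/15) = 411.100
Cutoffs: 729.625 ± 2.5·411.100 → [-298.1, 1757.4]
Outside: 2226 → excluded.
Retained (n=15): Σ = 9448, mean = 9448/15 = 629.867

630 ms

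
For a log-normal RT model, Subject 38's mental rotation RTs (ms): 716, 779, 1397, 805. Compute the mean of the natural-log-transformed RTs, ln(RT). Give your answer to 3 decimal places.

ln(RT): 6.5737, 6.6580, 7.2421, 6.6908
Σ ln(RT) = 27.1646
Mean = 27.1646/4 = 6.79115

6.791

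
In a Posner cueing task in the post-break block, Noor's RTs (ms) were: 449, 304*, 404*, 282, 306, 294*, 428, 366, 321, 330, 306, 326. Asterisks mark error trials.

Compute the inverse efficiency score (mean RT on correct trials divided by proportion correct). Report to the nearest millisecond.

461 ms

Correct trials (n=9): 449, 282, 306, 428, 366, 321, 330, 306, 326
Mean correct RT = 3114/9 = 346.0000 ms
Proportion correct = 9/12
IES = 346.0000 / (9/12) = 461.333 ms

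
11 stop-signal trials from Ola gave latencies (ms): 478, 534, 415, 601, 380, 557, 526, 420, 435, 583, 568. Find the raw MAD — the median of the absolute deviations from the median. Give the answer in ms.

Sorted: 380, 415, 420, 435, 478, 526, 534, 557, 568, 583, 601 → median = 526
|x − 526|: 48, 8, 111, 75, 146, 31, 0, 106, 91, 57, 42
Sorted deviations: 0, 8, 31, 42, 48, 57, 75, 91, 106, 111, 146 → MAD = 57

57 ms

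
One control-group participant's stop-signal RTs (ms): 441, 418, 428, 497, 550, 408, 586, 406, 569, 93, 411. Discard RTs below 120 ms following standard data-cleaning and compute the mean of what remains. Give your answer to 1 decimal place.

Excluded: 93
Retained (n=10): Σ = 4714
Mean = 4714/10 = 471.4000

471.4 ms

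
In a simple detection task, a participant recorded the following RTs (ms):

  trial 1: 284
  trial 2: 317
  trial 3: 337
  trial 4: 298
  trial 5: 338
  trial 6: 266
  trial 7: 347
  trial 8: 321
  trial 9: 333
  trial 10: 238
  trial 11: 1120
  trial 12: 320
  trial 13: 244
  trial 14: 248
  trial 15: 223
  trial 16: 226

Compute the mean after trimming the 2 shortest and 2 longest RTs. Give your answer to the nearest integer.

295 ms

Sorted: 223, 226, 238, 244, 248, 266, 284, 298, 317, 320, 321, 333, 337, 338, 347, 1120
Drop lowest 2 (223, 226) and highest 2 (347, 1120)
Remaining (n=12): Σ = 3544, mean = 3544/12 = 295.333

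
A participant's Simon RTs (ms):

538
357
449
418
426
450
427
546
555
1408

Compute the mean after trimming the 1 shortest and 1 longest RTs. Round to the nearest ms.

Sorted: 357, 418, 426, 427, 449, 450, 538, 546, 555, 1408
Drop lowest 1 (357) and highest 1 (1408)
Remaining (n=8): Σ = 3809, mean = 3809/8 = 476.125

476 ms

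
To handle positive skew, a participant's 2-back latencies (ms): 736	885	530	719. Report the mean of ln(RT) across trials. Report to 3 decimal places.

ln(RT): 6.6012, 6.7856, 6.2729, 6.5779
Σ ln(RT) = 26.2376
Mean = 26.2376/4 = 6.55939

6.559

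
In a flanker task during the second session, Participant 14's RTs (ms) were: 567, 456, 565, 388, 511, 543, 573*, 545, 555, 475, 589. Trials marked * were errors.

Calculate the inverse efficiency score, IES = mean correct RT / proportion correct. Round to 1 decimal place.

571.3 ms

Correct trials (n=10): 567, 456, 565, 388, 511, 543, 545, 555, 475, 589
Mean correct RT = 5194/10 = 519.4000 ms
Proportion correct = 10/11
IES = 519.4000 / (10/11) = 571.340 ms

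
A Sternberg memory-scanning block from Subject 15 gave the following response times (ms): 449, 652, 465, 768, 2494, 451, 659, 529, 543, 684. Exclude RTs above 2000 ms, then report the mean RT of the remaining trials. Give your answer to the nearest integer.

Excluded: 2494
Retained (n=9): Σ = 5200
Mean = 5200/9 = 577.7778

578 ms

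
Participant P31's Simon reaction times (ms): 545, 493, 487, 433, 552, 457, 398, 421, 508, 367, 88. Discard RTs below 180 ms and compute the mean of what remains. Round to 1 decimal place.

466.1 ms

Excluded: 88
Retained (n=10): Σ = 4661
Mean = 4661/10 = 466.1000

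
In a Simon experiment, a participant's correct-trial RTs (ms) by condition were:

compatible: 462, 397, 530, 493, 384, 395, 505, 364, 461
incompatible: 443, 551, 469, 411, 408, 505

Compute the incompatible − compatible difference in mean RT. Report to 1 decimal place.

21.1 ms

M(compatible) = 3991/9 = 443.444
M(incompatible) = 2787/6 = 464.500
Difference = 464.500 − 443.444 = 21.056 ms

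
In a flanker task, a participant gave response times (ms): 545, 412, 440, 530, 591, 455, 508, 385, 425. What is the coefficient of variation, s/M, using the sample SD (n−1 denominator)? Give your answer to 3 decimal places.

0.146

n = 9, Σ = 4291, M = 476.7778
Σ(x−M)² = 38635.556; s = √(38635.556/8) = 69.4942
CV = 69.4942 / 476.7778 = 0.14576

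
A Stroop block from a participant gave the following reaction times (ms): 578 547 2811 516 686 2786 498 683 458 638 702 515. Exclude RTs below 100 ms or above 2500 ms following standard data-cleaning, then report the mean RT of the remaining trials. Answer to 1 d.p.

Excluded: 2786, 2811
Retained (n=10): Σ = 5821
Mean = 5821/10 = 582.1000

582.1 ms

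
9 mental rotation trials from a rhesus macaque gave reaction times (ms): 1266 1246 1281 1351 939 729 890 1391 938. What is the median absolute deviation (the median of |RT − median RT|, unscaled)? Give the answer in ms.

Sorted: 729, 890, 938, 939, 1246, 1266, 1281, 1351, 1391 → median = 1246
|x − 1246|: 20, 0, 35, 105, 307, 517, 356, 145, 308
Sorted deviations: 0, 20, 35, 105, 145, 307, 308, 356, 517 → MAD = 145

145 ms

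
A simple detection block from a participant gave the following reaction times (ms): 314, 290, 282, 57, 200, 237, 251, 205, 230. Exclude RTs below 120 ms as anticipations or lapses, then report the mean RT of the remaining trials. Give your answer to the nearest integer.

251 ms

Excluded: 57
Retained (n=8): Σ = 2009
Mean = 2009/8 = 251.1250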